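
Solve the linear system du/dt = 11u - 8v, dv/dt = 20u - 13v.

u(t) = c_1e^(-t)sin(4t) - c_1e^(-t)cos(4t) - c_2e^(-t)sin(4t) - c_2e^(-t)cos(4t), v(t) = c_1e^(-t)sin(4t) - 2c_1e^(-t)cos(4t) - 2c_2e^(-t)sin(4t) - c_2e^(-t)cos(4t)

Coefficient matrix A = [[11, -8], [20, -13]].
Characteristic polynomial det(A - λI) = λ^2 + 2λ + 17 = 0.
Eigenvalues λ = -1 ± 4i (complex conjugate pair).
For λ=-1+4i: an eigenvector is (-1,-2) - i(1,1) = (-1 - i, -2 - i).
A real fundamental pair from Re and Im of e^((-1+4i)t)v: X_1 = e^(-t)(cos(4t)·(-1,-2) + sin(4t)·(1,1)), X_2 = e^(-t)(sin(4t)·(-1,-2) - cos(4t)·(1,1)).
General solution: c_1X_1 + c_2X_2.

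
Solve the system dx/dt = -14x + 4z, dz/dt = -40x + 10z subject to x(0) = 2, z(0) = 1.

x(t) = -5e^(-2t)sin(4t) + 2e^(-2t)cos(4t), z(t) = -17e^(-2t)sin(4t) + e^(-2t)cos(4t)

Coefficient matrix A = [[-14, 4], [-40, 10]].
Characteristic polynomial det(A - λI) = λ^2 + 4λ + 20 = 0.
Eigenvalues λ = -2 ± 4i (complex conjugate pair).
For λ=-2+4i: an eigenvector is (0,1) - i(1,3) = (0 - i, 1 - 3i).
A real fundamental pair from Re and Im of e^((-2+4i)t)v: X_1 = e^(-2t)(cos(4t)·(0,1) + sin(4t)·(1,3)), X_2 = e^(-2t)(sin(4t)·(0,1) - cos(4t)·(1,3)).
General solution: c_1X_1 + c_2X_2.
Applying x(0)=2, z(0)=1 gives c_1=-5, c_2=-2.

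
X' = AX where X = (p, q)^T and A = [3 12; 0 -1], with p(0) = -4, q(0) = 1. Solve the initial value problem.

Coefficient matrix A = [[3, 12], [0, -1]].
Characteristic polynomial det(A - λI) = λ^2 - 2λ - 3 = 0.
Eigenvalues λ = -1, 3.
For λ=-1: (A-λI) row 1 is [4, 12], so an eigenvector is (3, -1).
For λ=3: (A-λI) row 1 is [0, 12], so an eigenvector is (-1, 0).
General solution: c_1e^(-t)(3,-1) + c_2e^(3t)(-1,0).
Applying p(0)=-4, q(0)=1 gives c_1=-1, c_2=1.

p(t) = -e^(3t) - 3e^(-t), q(t) = e^(-t)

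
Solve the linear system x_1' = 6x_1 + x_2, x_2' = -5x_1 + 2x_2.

Coefficient matrix A = [[6, 1], [-5, 2]].
Characteristic polynomial det(A - λI) = λ^2 - 8λ + 17 = 0.
Eigenvalues λ = 4 ± i (complex conjugate pair).
For λ=4+i: an eigenvector is (0,-1) - i(-1,2) = (0 + i, -1 - 2i).
A real fundamental pair from Re and Im of e^((4+i)t)v: X_1 = e^(4t)(cos(t)·(0,-1) + sin(t)·(-1,2)), X_2 = e^(4t)(sin(t)·(0,-1) - cos(t)·(-1,2)).
General solution: K_1X_1 + K_2X_2.

x_1(t) = -K_1e^(4t)sin(t) + K_2e^(4t)cos(t), x_2(t) = 2K_1e^(4t)sin(t) - K_1e^(4t)cos(t) - K_2e^(4t)sin(t) - 2K_2e^(4t)cos(t)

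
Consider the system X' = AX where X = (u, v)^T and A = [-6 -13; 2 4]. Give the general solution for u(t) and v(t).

u(t) = 2C_1e^(-t)sin(t) - 3C_1e^(-t)cos(t) - 3C_2e^(-t)sin(t) - 2C_2e^(-t)cos(t), v(t) = -C_1e^(-t)sin(t) + C_1e^(-t)cos(t) + C_2e^(-t)sin(t) + C_2e^(-t)cos(t)

Coefficient matrix A = [[-6, -13], [2, 4]].
Characteristic polynomial det(A - λI) = λ^2 + 2λ + 2 = 0.
Eigenvalues λ = -1 ± i (complex conjugate pair).
For λ=-1+i: an eigenvector is (-3,1) - i(2,-1) = (-3 - 2i, 1 + i).
A real fundamental pair from Re and Im of e^((-1+i)t)v: X_1 = e^(-t)(cos(t)·(-3,1) + sin(t)·(2,-1)), X_2 = e^(-t)(sin(t)·(-3,1) - cos(t)·(2,-1)).
General solution: C_1X_1 + C_2X_2.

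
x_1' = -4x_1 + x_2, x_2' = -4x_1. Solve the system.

Coefficient matrix A = [[-4, 1], [-4, 0]].
Characteristic polynomial det(A - λI) = λ^2 + 4λ + 4 = 0.
Single eigenvalue λ = -2 with algebraic multiplicity 2.
Eigenvector v = (1,2); generalized eigenvector w with (A-λI)w=v is (1,3).
General solution: e^(-2t)[c_1·v + c_2·(t·v + w)].

x_1(t) = c_1e^(-2t) + c_2te^(-2t) + c_2e^(-2t), x_2(t) = 2c_1e^(-2t) + 2c_2te^(-2t) + 3c_2e^(-2t)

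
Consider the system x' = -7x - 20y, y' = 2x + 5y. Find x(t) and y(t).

x(t) = -3C_1e^(-t)sin(2t) + C_1e^(-t)cos(2t) + C_2e^(-t)sin(2t) + 3C_2e^(-t)cos(2t), y(t) = C_1e^(-t)sin(2t) - C_2e^(-t)cos(2t)

Coefficient matrix A = [[-7, -20], [2, 5]].
Characteristic polynomial det(A - λI) = λ^2 + 2λ + 5 = 0.
Eigenvalues λ = -1 ± 2i (complex conjugate pair).
For λ=-1+2i: an eigenvector is (1,0) - i(-3,1) = (1 + 3i, 0 - i).
A real fundamental pair from Re and Im of e^((-1+2i)t)v: X_1 = e^(-t)(cos(2t)·(1,0) + sin(2t)·(-3,1)), X_2 = e^(-t)(sin(2t)·(1,0) - cos(2t)·(-3,1)).
General solution: C_1X_1 + C_2X_2.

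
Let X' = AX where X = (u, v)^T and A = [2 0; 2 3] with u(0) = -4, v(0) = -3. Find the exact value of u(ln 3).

A = [[2,0],[2,3]]; eigenvalues λ = 2, 3.
Eigenvectors: (-1,2) for λ=2, (0,1) for λ=3.
From the initial condition, c_1 = 4, c_2 = -11.
u(ln 3) = (4)(3^2)(-1) + (-11)(3^3)(0) = -36.

-36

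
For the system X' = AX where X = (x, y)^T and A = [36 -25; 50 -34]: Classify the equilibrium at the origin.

unstable spiral

A = [[36,-25],[50,-34]]; det(A-λI) = λ^2 - 2λ + 26.
λ = 1 ± 5i: positive real part.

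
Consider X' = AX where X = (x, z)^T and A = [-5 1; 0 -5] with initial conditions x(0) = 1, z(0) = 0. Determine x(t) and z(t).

x(t) = e^(-5t), z(t) = 0

Coefficient matrix A = [[-5, 1], [0, -5]].
Characteristic polynomial det(A - λI) = λ^2 + 10λ + 25 = 0.
Single eigenvalue λ = -5 with algebraic multiplicity 2.
Eigenvector v = (-1,0); generalized eigenvector w with (A-λI)w=v is (2,-1).
General solution: e^(-5t)[c_1·v + c_2·(t·v + w)].
Applying x(0)=1, z(0)=0 gives c_1=-1, c_2=0.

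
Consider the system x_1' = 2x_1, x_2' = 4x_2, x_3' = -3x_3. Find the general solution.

x_1(t) = C_1e^(2t), x_2(t) = C_2e^(4t), x_3(t) = C_3e^(-3t)

Coefficient matrix A = [[2, 0, 0], [0, 4, 0], [0, 0, -3]].
det(A - λI) = 0 gives eigenvalues λ = 2, 4, -3.
For λ=2: eigenvector (1,0,0).
For λ=4: eigenvector (0,1,0).
For λ=-3: eigenvector (0,0,1).
General solution: C_1e^(2t)(1,0,0) + C_2e^(4t)(0,1,0) + C_3e^(-3t)(0,0,1).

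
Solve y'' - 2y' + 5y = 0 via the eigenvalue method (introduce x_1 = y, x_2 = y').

Let x_1 = y, x_2 = y'. Then x_1' = x_2 and x_2' = -5x_1 + 2x_2.
A = [[0,1],[-5,2]]; det(A-λI) = λ^2 - 2λ + 5.
Eigenvalues λ = 1 ± 2i.

y(t) = c_1e^(t)cos(2t) + c_2e^(t)sin(2t)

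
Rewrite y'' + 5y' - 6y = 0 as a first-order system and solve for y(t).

y(t) = K_1e^(t) + K_2e^(-6t)

Let x_1 = y, x_2 = y'. Then x_1' = x_2 and x_2' = 6x_1 - 5x_2.
A = [[0,1],[6,-5]]; det(A-λI) = λ^2 + 5λ - 6.
Eigenvalues λ = 1, -6 with eigenvectors (1,1), (1,-6).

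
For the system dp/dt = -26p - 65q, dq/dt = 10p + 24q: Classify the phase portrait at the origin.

stable spiral

A = [[-26,-65],[10,24]]; det(A-λI) = λ^2 + 2λ + 26.
λ = -1 ± 5i: negative real part.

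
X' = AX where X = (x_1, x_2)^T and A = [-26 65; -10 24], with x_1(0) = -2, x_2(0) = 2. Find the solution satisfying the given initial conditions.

x_1(t) = 36e^(-t)sin(5t) - 2e^(-t)cos(5t), x_2(t) = 14e^(-t)sin(5t) + 2e^(-t)cos(5t)

Coefficient matrix A = [[-26, 65], [-10, 24]].
Characteristic polynomial det(A - λI) = λ^2 + 2λ + 26 = 0.
Eigenvalues λ = -1 ± 5i (complex conjugate pair).
For λ=-1+5i: an eigenvector is (-3,-1) - i(2,1) = (-3 - 2i, -1 - i).
A real fundamental pair from Re and Im of e^((-1+5i)t)v: X_1 = e^(-t)(cos(5t)·(-3,-1) + sin(5t)·(2,1)), X_2 = e^(-t)(sin(5t)·(-3,-1) - cos(5t)·(2,1)).
General solution: C_1X_1 + C_2X_2.
Applying x_1(0)=-2, x_2(0)=2 gives C_1=6, C_2=-8.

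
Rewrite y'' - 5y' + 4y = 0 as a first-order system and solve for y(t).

y(t) = c_1e^(4t) + c_2e^(t)

Let x_1 = y, x_2 = y'. Then x_1' = x_2 and x_2' = -4x_1 + 5x_2.
A = [[0,1],[-4,5]]; det(A-λI) = λ^2 - 5λ + 4.
Eigenvalues λ = 4, 1 with eigenvectors (1,4), (1,1).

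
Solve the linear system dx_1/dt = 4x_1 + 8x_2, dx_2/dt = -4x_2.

Coefficient matrix A = [[4, 8], [0, -4]].
Characteristic polynomial det(A - λI) = λ^2 - 16 = 0.
Eigenvalues λ = 4, -4.
For λ=4: (A-λI) row 1 is [0, 8], so an eigenvector is (1, 0).
For λ=-4: (A-λI) row 1 is [8, 8], so an eigenvector is (-1, 1).
General solution: K_1e^(4t)(1,0) + K_2e^(-4t)(-1,1).

x_1(t) = K_1e^(4t) - K_2e^(-4t), x_2(t) = K_2e^(-4t)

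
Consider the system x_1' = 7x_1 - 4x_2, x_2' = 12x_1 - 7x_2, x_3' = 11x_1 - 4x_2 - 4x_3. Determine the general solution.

x_1(t) = c_1e^(-t) - 2c_3e^(t), x_2(t) = 2c_1e^(-t) - 3c_3e^(t), x_3(t) = c_1e^(-t) + c_2e^(-4t) - 2c_3e^(t)

Coefficient matrix A = [[7, -4, 0], [12, -7, 0], [11, -4, -4]].
det(A - λI) = 0 gives eigenvalues λ = -1, -4, 1.
For λ=-1: eigenvector (1,2,1).
For λ=-4: eigenvector (0,0,1).
For λ=1: eigenvector (-2,-3,-2).
General solution: c_1e^(-t)(1,2,1) + c_2e^(-4t)(0,0,1) + c_3e^(t)(-2,-3,-2).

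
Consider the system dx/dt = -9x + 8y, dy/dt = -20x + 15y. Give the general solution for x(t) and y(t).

Coefficient matrix A = [[-9, 8], [-20, 15]].
Characteristic polynomial det(A - λI) = λ^2 - 6λ + 25 = 0.
Eigenvalues λ = 3 ± 4i (complex conjugate pair).
For λ=3+4i: an eigenvector is (-1,-1) - i(1,2) = (-1 - i, -1 - 2i).
A real fundamental pair from Re and Im of e^((3+4i)t)v: X_1 = e^(3t)(cos(4t)·(-1,-1) + sin(4t)·(1,2)), X_2 = e^(3t)(sin(4t)·(-1,-1) - cos(4t)·(1,2)).
General solution: c_1X_1 + c_2X_2.

x(t) = c_1e^(3t)sin(4t) - c_1e^(3t)cos(4t) - c_2e^(3t)sin(4t) - c_2e^(3t)cos(4t), y(t) = 2c_1e^(3t)sin(4t) - c_1e^(3t)cos(4t) - c_2e^(3t)sin(4t) - 2c_2e^(3t)cos(4t)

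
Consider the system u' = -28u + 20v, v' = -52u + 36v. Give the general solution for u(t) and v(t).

Coefficient matrix A = [[-28, 20], [-52, 36]].
Characteristic polynomial det(A - λI) = λ^2 - 8λ + 32 = 0.
Eigenvalues λ = 4 ± 4i (complex conjugate pair).
For λ=4+4i: an eigenvector is (-1,-2) - i(-2,-3) = (-1 + 2i, -2 + 3i).
A real fundamental pair from Re and Im of e^((4+4i)t)v: X_1 = e^(4t)(cos(4t)·(-1,-2) + sin(4t)·(-2,-3)), X_2 = e^(4t)(sin(4t)·(-1,-2) - cos(4t)·(-2,-3)).
General solution: K_1X_1 + K_2X_2.

u(t) = -2K_1e^(4t)sin(4t) - K_1e^(4t)cos(4t) - K_2e^(4t)sin(4t) + 2K_2e^(4t)cos(4t), v(t) = -3K_1e^(4t)sin(4t) - 2K_1e^(4t)cos(4t) - 2K_2e^(4t)sin(4t) + 3K_2e^(4t)cos(4t)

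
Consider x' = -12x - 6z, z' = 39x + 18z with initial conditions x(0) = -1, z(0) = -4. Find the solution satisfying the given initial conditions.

x(t) = 13e^(3t)sin(3t) - e^(3t)cos(3t), z(t) = -33e^(3t)sin(3t) - 4e^(3t)cos(3t)

Coefficient matrix A = [[-12, -6], [39, 18]].
Characteristic polynomial det(A - λI) = λ^2 - 6λ + 18 = 0.
Eigenvalues λ = 3 ± 3i (complex conjugate pair).
For λ=3+3i: an eigenvector is (1,-2) - i(-1,3) = (1 + i, -2 - 3i).
A real fundamental pair from Re and Im of e^((3+3i)t)v: X_1 = e^(3t)(cos(3t)·(1,-2) + sin(3t)·(-1,3)), X_2 = e^(3t)(sin(3t)·(1,-2) - cos(3t)·(-1,3)).
General solution: K_1X_1 + K_2X_2.
Applying x(0)=-1, z(0)=-4 gives K_1=-7, K_2=6.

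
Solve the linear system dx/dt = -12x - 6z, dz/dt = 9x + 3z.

x(t) = c_1e^(-6t) + 2c_2e^(-3t), z(t) = -c_1e^(-6t) - 3c_2e^(-3t)

Coefficient matrix A = [[-12, -6], [9, 3]].
Characteristic polynomial det(A - λI) = λ^2 + 9λ + 18 = 0.
Eigenvalues λ = -6, -3.
For λ=-6: (A-λI) row 1 is [-6, -6], so an eigenvector is (1, -1).
For λ=-3: (A-λI) row 1 is [-9, -6], so an eigenvector is (2, -3).
General solution: c_1e^(-6t)(1,-1) + c_2e^(-3t)(2,-3).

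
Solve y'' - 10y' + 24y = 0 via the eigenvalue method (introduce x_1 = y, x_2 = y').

Let x_1 = y, x_2 = y'. Then x_1' = x_2 and x_2' = -24x_1 + 10x_2.
A = [[0,1],[-24,10]]; det(A-λI) = λ^2 - 10λ + 24.
Eigenvalues λ = 4, 6 with eigenvectors (1,4), (1,6).

y(t) = C_1e^(4t) + C_2e^(6t)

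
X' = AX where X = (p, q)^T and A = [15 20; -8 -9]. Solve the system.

p(t) = 2K_1e^(3t)sin(4t) - K_1e^(3t)cos(4t) - K_2e^(3t)sin(4t) - 2K_2e^(3t)cos(4t), q(t) = -K_1e^(3t)sin(4t) + K_1e^(3t)cos(4t) + K_2e^(3t)sin(4t) + K_2e^(3t)cos(4t)

Coefficient matrix A = [[15, 20], [-8, -9]].
Characteristic polynomial det(A - λI) = λ^2 - 6λ + 25 = 0.
Eigenvalues λ = 3 ± 4i (complex conjugate pair).
For λ=3+4i: an eigenvector is (-1,1) - i(2,-1) = (-1 - 2i, 1 + i).
A real fundamental pair from Re and Im of e^((3+4i)t)v: X_1 = e^(3t)(cos(4t)·(-1,1) + sin(4t)·(2,-1)), X_2 = e^(3t)(sin(4t)·(-1,1) - cos(4t)·(2,-1)).
General solution: K_1X_1 + K_2X_2.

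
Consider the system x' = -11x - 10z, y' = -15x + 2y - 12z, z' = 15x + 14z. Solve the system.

Coefficient matrix A = [[-11, 0, -10], [-15, 2, -12], [15, 0, 14]].
det(A - λI) = 0 gives eigenvalues λ = 2, -1, 4.
For λ=2: eigenvector (0,1,0).
For λ=-1: eigenvector (1,1,-1).
For λ=4: eigenvector (-2,-3,3).
General solution: K_1e^(2t)(0,1,0) + K_2e^(-t)(1,1,-1) + K_3e^(4t)(-2,-3,3).

x(t) = K_2e^(-t) - 2K_3e^(4t), y(t) = K_1e^(2t) + K_2e^(-t) - 3K_3e^(4t), z(t) = -K_2e^(-t) + 3K_3e^(4t)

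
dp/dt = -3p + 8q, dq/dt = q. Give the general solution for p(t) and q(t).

Coefficient matrix A = [[-3, 8], [0, 1]].
Characteristic polynomial det(A - λI) = λ^2 + 2λ - 3 = 0.
Eigenvalues λ = -3, 1.
For λ=-3: (A-λI) row 1 is [0, 8], so an eigenvector is (1, 0).
For λ=1: (A-λI) row 1 is [-4, 8], so an eigenvector is (-2, -1).
General solution: C_1e^(-3t)(1,0) + C_2e^(t)(-2,-1).

p(t) = C_1e^(-3t) - 2C_2e^(t), q(t) = -C_2e^(t)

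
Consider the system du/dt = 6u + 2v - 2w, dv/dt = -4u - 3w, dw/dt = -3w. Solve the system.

Coefficient matrix A = [[6, 2, -2], [-4, 0, -3], [0, 0, -3]].
det(A - λI) = 0 gives eigenvalues λ = 2, -3, 4.
For λ=2: eigenvector (1,-2,0).
For λ=-3: eigenvector (0,1,1).
For λ=4: eigenvector (1,-1,0).
General solution: C_1e^(2t)(1,-2,0) + C_2e^(-3t)(0,1,1) + C_3e^(4t)(1,-1,0).

u(t) = C_1e^(2t) + C_3e^(4t), v(t) = -2C_1e^(2t) + C_2e^(-3t) - C_3e^(4t), w(t) = C_2e^(-3t)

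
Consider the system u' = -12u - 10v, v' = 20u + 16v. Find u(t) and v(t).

u(t) = -C_1e^(2t)sin(2t) - 2C_1e^(2t)cos(2t) - 2C_2e^(2t)sin(2t) + C_2e^(2t)cos(2t), v(t) = C_1e^(2t)sin(2t) + 3C_1e^(2t)cos(2t) + 3C_2e^(2t)sin(2t) - C_2e^(2t)cos(2t)

Coefficient matrix A = [[-12, -10], [20, 16]].
Characteristic polynomial det(A - λI) = λ^2 - 4λ + 8 = 0.
Eigenvalues λ = 2 ± 2i (complex conjugate pair).
For λ=2+2i: an eigenvector is (-2,3) - i(-1,1) = (-2 + i, 3 - i).
A real fundamental pair from Re and Im of e^((2+2i)t)v: X_1 = e^(2t)(cos(2t)·(-2,3) + sin(2t)·(-1,1)), X_2 = e^(2t)(sin(2t)·(-2,3) - cos(2t)·(-1,1)).
General solution: C_1X_1 + C_2X_2.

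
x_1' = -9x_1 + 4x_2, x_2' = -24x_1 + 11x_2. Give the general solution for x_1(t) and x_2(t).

x_1(t) = C_1e^(3t) + C_2e^(-t), x_2(t) = 3C_1e^(3t) + 2C_2e^(-t)

Coefficient matrix A = [[-9, 4], [-24, 11]].
Characteristic polynomial det(A - λI) = λ^2 - 2λ - 3 = 0.
Eigenvalues λ = 3, -1.
For λ=3: (A-λI) row 1 is [-12, 4], so an eigenvector is (1, 3).
For λ=-1: (A-λI) row 1 is [-8, 4], so an eigenvector is (1, 2).
General solution: C_1e^(3t)(1,3) + C_2e^(-t)(1,2).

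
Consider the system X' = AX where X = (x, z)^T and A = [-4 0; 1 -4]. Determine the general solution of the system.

Coefficient matrix A = [[-4, 0], [1, -4]].
Characteristic polynomial det(A - λI) = λ^2 + 8λ + 16 = 0.
Single eigenvalue λ = -4 with algebraic multiplicity 2.
Eigenvector v = (0,-1); generalized eigenvector w with (A-λI)w=v is (-1,1).
General solution: e^(-4t)[K_1·v + K_2·(t·v + w)].

x(t) = -K_2e^(-4t), z(t) = -K_1e^(-4t) - K_2te^(-4t) + K_2e^(-4t)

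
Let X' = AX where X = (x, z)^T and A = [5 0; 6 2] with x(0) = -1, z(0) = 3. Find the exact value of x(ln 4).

-1024

A = [[5,0],[6,2]]; eigenvalues λ = 5, 2.
Eigenvectors: (-1,-2) for λ=5, (0,-1) for λ=2.
From the initial condition, c_1 = 1, c_2 = -5.
x(ln 4) = (1)(4^5)(-1) + (-5)(4^2)(0) = -1024.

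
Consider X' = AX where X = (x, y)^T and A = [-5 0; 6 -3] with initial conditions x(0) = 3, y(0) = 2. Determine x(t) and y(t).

Coefficient matrix A = [[-5, 0], [6, -3]].
Characteristic polynomial det(A - λI) = λ^2 + 8λ + 15 = 0.
Eigenvalues λ = -5, -3.
For λ=-5: (A-λI) row 2 is [6, 2], so an eigenvector is (-1, 3).
For λ=-3: (A-λI) row 1 is [-2, 0], so an eigenvector is (0, 1).
General solution: c_1e^(-5t)(-1,3) + c_2e^(-3t)(0,1).
Applying x(0)=3, y(0)=2 gives c_1=-3, c_2=11.

x(t) = 3e^(-5t), y(t) = 11e^(-3t) - 9e^(-5t)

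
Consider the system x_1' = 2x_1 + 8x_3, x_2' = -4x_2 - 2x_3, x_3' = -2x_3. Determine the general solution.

x_1(t) = K_1e^(2t) - 2K_2e^(-2t), x_2(t) = -K_2e^(-2t) + K_3e^(-4t), x_3(t) = K_2e^(-2t)

Coefficient matrix A = [[2, 0, 8], [0, -4, -2], [0, 0, -2]].
det(A - λI) = 0 gives eigenvalues λ = 2, -2, -4.
For λ=2: eigenvector (1,0,0).
For λ=-2: eigenvector (-2,-1,1).
For λ=-4: eigenvector (0,1,0).
General solution: K_1e^(2t)(1,0,0) + K_2e^(-2t)(-2,-1,1) + K_3e^(-4t)(0,1,0).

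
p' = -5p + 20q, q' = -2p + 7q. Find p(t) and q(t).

Coefficient matrix A = [[-5, 20], [-2, 7]].
Characteristic polynomial det(A - λI) = λ^2 - 2λ + 5 = 0.
Eigenvalues λ = 1 ± 2i (complex conjugate pair).
For λ=1+2i: an eigenvector is (1,0) - i(-3,-1) = (1 + 3i, 0 + i).
A real fundamental pair from Re and Im of e^((1+2i)t)v: X_1 = e^(t)(cos(2t)·(1,0) + sin(2t)·(-3,-1)), X_2 = e^(t)(sin(2t)·(1,0) - cos(2t)·(-3,-1)).
General solution: K_1X_1 + K_2X_2.

p(t) = -3K_1e^(t)sin(2t) + K_1e^(t)cos(2t) + K_2e^(t)sin(2t) + 3K_2e^(t)cos(2t), q(t) = -K_1e^(t)sin(2t) + K_2e^(t)cos(2t)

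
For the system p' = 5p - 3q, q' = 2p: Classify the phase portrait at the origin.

A = [[5,-3],[2,0]]; det(A-λI) = λ^2 - 5λ + 6.
λ = 2, 3: both positive.

unstable node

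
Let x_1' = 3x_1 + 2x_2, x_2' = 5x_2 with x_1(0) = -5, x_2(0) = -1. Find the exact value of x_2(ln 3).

A = [[3,2],[0,5]]; eigenvalues λ = 3, 5.
Eigenvectors: (-1,0) for λ=3, (1,1) for λ=5.
From the initial condition, c_1 = 4, c_2 = -1.
x_2(ln 3) = (4)(3^3)(0) + (-1)(3^5)(1) = -243.

-243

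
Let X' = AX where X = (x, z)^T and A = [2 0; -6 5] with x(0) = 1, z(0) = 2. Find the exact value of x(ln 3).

9

A = [[2,0],[-6,5]]; eigenvalues λ = 5, 2.
Eigenvectors: (0,1) for λ=5, (-1,-2) for λ=2.
From the initial condition, c_1 = 0, c_2 = -1.
x(ln 3) = (0)(3^5)(0) + (-1)(3^2)(-1) = 9.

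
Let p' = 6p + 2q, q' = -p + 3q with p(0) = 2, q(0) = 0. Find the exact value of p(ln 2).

96

A = [[6,2],[-1,3]]; eigenvalues λ = 5, 4.
Eigenvectors: (-2,1) for λ=5, (-1,1) for λ=4.
From the initial condition, c_1 = -2, c_2 = 2.
p(ln 2) = (-2)(2^5)(-2) + (2)(2^4)(-1) = 96.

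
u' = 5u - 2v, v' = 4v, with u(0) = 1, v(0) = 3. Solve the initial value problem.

Coefficient matrix A = [[5, -2], [0, 4]].
Characteristic polynomial det(A - λI) = λ^2 - 9λ + 20 = 0.
Eigenvalues λ = 4, 5.
For λ=4: (A-λI) row 1 is [1, -2], so an eigenvector is (-2, -1).
For λ=5: (A-λI) row 1 is [0, -2], so an eigenvector is (-1, 0).
General solution: K_1e^(4t)(-2,-1) + K_2e^(5t)(-1,0).
Applying u(0)=1, v(0)=3 gives K_1=-3, K_2=5.

u(t) = -5e^(5t) + 6e^(4t), v(t) = 3e^(4t)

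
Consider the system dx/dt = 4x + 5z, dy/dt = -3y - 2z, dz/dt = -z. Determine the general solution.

Coefficient matrix A = [[4, 0, 5], [0, -3, -2], [0, 0, -1]].
det(A - λI) = 0 gives eigenvalues λ = 4, -1, -3.
For λ=4: eigenvector (1,0,0).
For λ=-1: eigenvector (1,1,-1).
For λ=-3: eigenvector (0,1,0).
General solution: C_1e^(4t)(1,0,0) + C_2e^(-t)(1,1,-1) + C_3e^(-3t)(0,1,0).

x(t) = C_1e^(4t) + C_2e^(-t), y(t) = C_2e^(-t) + C_3e^(-3t), z(t) = -C_2e^(-t)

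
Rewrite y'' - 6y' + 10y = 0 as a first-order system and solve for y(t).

y(t) = C_1e^(3t)cos(t) + C_2e^(3t)sin(t)

Let x_1 = y, x_2 = y'. Then x_1' = x_2 and x_2' = -10x_1 + 6x_2.
A = [[0,1],[-10,6]]; det(A-λI) = λ^2 - 6λ + 10.
Eigenvalues λ = 3 ± i.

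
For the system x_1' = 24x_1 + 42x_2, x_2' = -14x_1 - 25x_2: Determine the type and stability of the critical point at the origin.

saddle

A = [[24,42],[-14,-25]]; det(A-λI) = λ^2 + λ - 12.
λ = 3, -4: opposite signs.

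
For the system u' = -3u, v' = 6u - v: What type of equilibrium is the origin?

A = [[-3,0],[6,-1]]; det(A-λI) = λ^2 + 4λ + 3.
λ = -3, -1: both negative.

stable node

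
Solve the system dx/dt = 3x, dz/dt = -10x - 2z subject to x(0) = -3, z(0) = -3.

x(t) = -3e^(3t), z(t) = 6e^(3t) - 9e^(-2t)

Coefficient matrix A = [[3, 0], [-10, -2]].
Characteristic polynomial det(A - λI) = λ^2 - λ - 6 = 0.
Eigenvalues λ = -2, 3.
For λ=-2: (A-λI) row 1 is [5, 0], so an eigenvector is (0, -1).
For λ=3: (A-λI) row 2 is [-10, -5], so an eigenvector is (1, -2).
General solution: c_1e^(-2t)(0,-1) + c_2e^(3t)(1,-2).
Applying x(0)=-3, z(0)=-3 gives c_1=9, c_2=-3.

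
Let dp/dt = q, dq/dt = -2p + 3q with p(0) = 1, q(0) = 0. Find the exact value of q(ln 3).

A = [[0,1],[-2,3]]; eigenvalues λ = 1, 2.
Eigenvectors: (-1,-1) for λ=1, (-1,-2) for λ=2.
From the initial condition, c_1 = -2, c_2 = 1.
q(ln 3) = (-2)(3^1)(-1) + (1)(3^2)(-2) = -12.

-12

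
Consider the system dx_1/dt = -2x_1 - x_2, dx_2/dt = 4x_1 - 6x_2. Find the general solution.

x_1(t) = K_1e^(-4t) + K_2te^(-4t), x_2(t) = 2K_1e^(-4t) + 2K_2te^(-4t) - K_2e^(-4t)

Coefficient matrix A = [[-2, -1], [4, -6]].
Characteristic polynomial det(A - λI) = λ^2 + 8λ + 16 = 0.
Single eigenvalue λ = -4 with algebraic multiplicity 2.
Eigenvector v = (1,2); generalized eigenvector w with (A-λI)w=v is (0,-1).
General solution: e^(-4t)[K_1·v + K_2·(t·v + w)].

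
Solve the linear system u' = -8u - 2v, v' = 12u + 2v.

Coefficient matrix A = [[-8, -2], [12, 2]].
Characteristic polynomial det(A - λI) = λ^2 + 6λ + 8 = 0.
Eigenvalues λ = -2, -4.
For λ=-2: (A-λI) row 1 is [-6, -2], so an eigenvector is (1, -3).
For λ=-4: (A-λI) row 1 is [-4, -2], so an eigenvector is (1, -2).
General solution: K_1e^(-2t)(1,-3) + K_2e^(-4t)(1,-2).

u(t) = K_1e^(-2t) + K_2e^(-4t), v(t) = -3K_1e^(-2t) - 2K_2e^(-4t)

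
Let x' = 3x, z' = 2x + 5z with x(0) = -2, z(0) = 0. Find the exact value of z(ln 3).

A = [[3,0],[2,5]]; eigenvalues λ = 3, 5.
Eigenvectors: (1,-1) for λ=3, (0,1) for λ=5.
From the initial condition, c_1 = -2, c_2 = -2.
z(ln 3) = (-2)(3^3)(-1) + (-2)(3^5)(1) = -432.

-432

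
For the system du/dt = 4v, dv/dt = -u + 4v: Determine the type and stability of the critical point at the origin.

A = [[0,4],[-1,4]]; det(A-λI) = λ^2 - 4λ + 4.
repeated λ = 2 with a single eigenvector.

unstable improper node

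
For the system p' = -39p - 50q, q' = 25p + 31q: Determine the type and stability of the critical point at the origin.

A = [[-39,-50],[25,31]]; det(A-λI) = λ^2 + 8λ + 41.
λ = -4 ± 5i: negative real part.

stable spiral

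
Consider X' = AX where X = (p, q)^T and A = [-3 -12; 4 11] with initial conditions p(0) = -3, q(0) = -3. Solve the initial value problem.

Coefficient matrix A = [[-3, -12], [4, 11]].
Characteristic polynomial det(A - λI) = λ^2 - 8λ + 15 = 0.
Eigenvalues λ = 5, 3.
For λ=5: (A-λI) row 1 is [-8, -12], so an eigenvector is (3, -2).
For λ=3: (A-λI) row 1 is [-6, -12], so an eigenvector is (2, -1).
General solution: K_1e^(5t)(3,-2) + K_2e^(3t)(2,-1).
Applying p(0)=-3, q(0)=-3 gives K_1=9, K_2=-15.

p(t) = 27e^(5t) - 30e^(3t), q(t) = -18e^(5t) + 15e^(3t)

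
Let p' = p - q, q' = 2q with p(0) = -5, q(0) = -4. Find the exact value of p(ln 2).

A = [[1,-1],[0,2]]; eigenvalues λ = 1, 2.
Eigenvectors: (1,0) for λ=1, (-1,1) for λ=2.
From the initial condition, c_1 = -9, c_2 = -4.
p(ln 2) = (-9)(2^1)(1) + (-4)(2^2)(-1) = -2.

-2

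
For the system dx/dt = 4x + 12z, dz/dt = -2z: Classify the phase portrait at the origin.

saddle

A = [[4,12],[0,-2]]; det(A-λI) = λ^2 - 2λ - 8.
λ = -2, 4: opposite signs.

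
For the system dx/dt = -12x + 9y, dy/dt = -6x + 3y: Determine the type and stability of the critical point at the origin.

stable node

A = [[-12,9],[-6,3]]; det(A-λI) = λ^2 + 9λ + 18.
λ = -3, -6: both negative.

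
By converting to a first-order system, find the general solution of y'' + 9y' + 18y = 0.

Let x_1 = y, x_2 = y'. Then x_1' = x_2 and x_2' = -18x_1 - 9x_2.
A = [[0,1],[-18,-9]]; det(A-λI) = λ^2 + 9λ + 18.
Eigenvalues λ = -6, -3 with eigenvectors (1,-6), (1,-3).

y(t) = c_1e^(-6t) + c_2e^(-3t)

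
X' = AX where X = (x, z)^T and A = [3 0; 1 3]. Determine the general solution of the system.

Coefficient matrix A = [[3, 0], [1, 3]].
Characteristic polynomial det(A - λI) = λ^2 - 6λ + 9 = 0.
Single eigenvalue λ = 3 with algebraic multiplicity 2.
Eigenvector v = (0,1); generalized eigenvector w with (A-λI)w=v is (1,-1).
General solution: e^(3t)[C_1·v + C_2·(t·v + w)].

x(t) = C_2e^(3t), z(t) = C_1e^(3t) + C_2te^(3t) - C_2e^(3t)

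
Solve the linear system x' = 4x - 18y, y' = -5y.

Coefficient matrix A = [[4, -18], [0, -5]].
Characteristic polynomial det(A - λI) = λ^2 + λ - 20 = 0.
Eigenvalues λ = -5, 4.
For λ=-5: (A-λI) row 1 is [9, -18], so an eigenvector is (2, 1).
For λ=4: (A-λI) row 1 is [0, -18], so an eigenvector is (-1, 0).
General solution: K_1e^(-5t)(2,1) + K_2e^(4t)(-1,0).

x(t) = 2K_1e^(-5t) - K_2e^(4t), y(t) = K_1e^(-5t)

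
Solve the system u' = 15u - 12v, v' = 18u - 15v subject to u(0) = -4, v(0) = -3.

Coefficient matrix A = [[15, -12], [18, -15]].
Characteristic polynomial det(A - λI) = λ^2 - 9 = 0.
Eigenvalues λ = -3, 3.
For λ=-3: (A-λI) row 1 is [18, -12], so an eigenvector is (-2, -3).
For λ=3: (A-λI) row 1 is [12, -12], so an eigenvector is (1, 1).
General solution: c_1e^(-3t)(-2,-3) + c_2e^(3t)(1,1).
Applying u(0)=-4, v(0)=-3 gives c_1=-1, c_2=-6.

u(t) = -6e^(3t) + 2e^(-3t), v(t) = -6e^(3t) + 3e^(-3t)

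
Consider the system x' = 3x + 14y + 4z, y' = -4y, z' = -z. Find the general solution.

Coefficient matrix A = [[3, 14, 4], [0, -4, 0], [0, 0, -1]].
det(A - λI) = 0 gives eigenvalues λ = 3, -4, -1.
For λ=3: eigenvector (1,0,0).
For λ=-4: eigenvector (-2,1,0).
For λ=-1: eigenvector (-1,0,1).
General solution: C_1e^(3t)(1,0,0) + C_2e^(-4t)(-2,1,0) + C_3e^(-t)(-1,0,1).

x(t) = C_1e^(3t) - 2C_2e^(-4t) - C_3e^(-t), y(t) = C_2e^(-4t), z(t) = C_3e^(-t)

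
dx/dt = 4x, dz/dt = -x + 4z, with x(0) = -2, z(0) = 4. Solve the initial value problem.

Coefficient matrix A = [[4, 0], [-1, 4]].
Characteristic polynomial det(A - λI) = λ^2 - 8λ + 16 = 0.
Single eigenvalue λ = 4 with algebraic multiplicity 2.
Eigenvector v = (0,1); generalized eigenvector w with (A-λI)w=v is (-1,2).
General solution: e^(4t)[C_1·v + C_2·(t·v + w)].
Applying x(0)=-2, z(0)=4 gives C_1=0, C_2=2.

x(t) = -2e^(4t), z(t) = 2te^(4t) + 4e^(4t)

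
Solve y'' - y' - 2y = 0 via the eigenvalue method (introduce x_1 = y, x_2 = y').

y(t) = K_1e^(-t) + K_2e^(2t)

Let x_1 = y, x_2 = y'. Then x_1' = x_2 and x_2' = 2x_1 + x_2.
A = [[0,1],[2,1]]; det(A-λI) = λ^2 - λ - 2.
Eigenvalues λ = -1, 2 with eigenvectors (1,-1), (1,2).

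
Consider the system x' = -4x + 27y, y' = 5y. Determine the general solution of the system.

Coefficient matrix A = [[-4, 27], [0, 5]].
Characteristic polynomial det(A - λI) = λ^2 - λ - 20 = 0.
Eigenvalues λ = 5, -4.
For λ=5: (A-λI) row 1 is [-9, 27], so an eigenvector is (3, 1).
For λ=-4: (A-λI) row 1 is [0, 27], so an eigenvector is (1, 0).
General solution: c_1e^(5t)(3,1) + c_2e^(-4t)(1,0).

x(t) = 3c_1e^(5t) + c_2e^(-4t), y(t) = c_1e^(5t)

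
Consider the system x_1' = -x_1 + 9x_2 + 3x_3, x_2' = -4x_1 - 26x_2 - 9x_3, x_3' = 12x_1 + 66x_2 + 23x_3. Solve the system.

Coefficient matrix A = [[-1, 9, 3], [-4, -26, -9], [12, 66, 23]].
det(A - λI) = 0 gives eigenvalues λ = 1, -4, -1.
For λ=1: eigenvector (0,-1,3).
For λ=-4: eigenvector (-1,1,-2).
For λ=-1: eigenvector (1,2,-6).
General solution: K_1e^(t)(0,-1,3) + K_2e^(-4t)(-1,1,-2) + K_3e^(-t)(1,2,-6).

x_1(t) = -K_2e^(-4t) + K_3e^(-t), x_2(t) = -K_1e^(t) + K_2e^(-4t) + 2K_3e^(-t), x_3(t) = 3K_1e^(t) - 2K_2e^(-4t) - 6K_3e^(-t)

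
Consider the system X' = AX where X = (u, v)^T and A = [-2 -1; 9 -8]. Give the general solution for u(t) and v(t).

Coefficient matrix A = [[-2, -1], [9, -8]].
Characteristic polynomial det(A - λI) = λ^2 + 10λ + 25 = 0.
Single eigenvalue λ = -5 with algebraic multiplicity 2.
Eigenvector v = (-1,-3); generalized eigenvector w with (A-λI)w=v is (-1,-2).
General solution: e^(-5t)[C_1·v + C_2·(t·v + w)].

u(t) = -C_1e^(-5t) - C_2te^(-5t) - C_2e^(-5t), v(t) = -3C_1e^(-5t) - 3C_2te^(-5t) - 2C_2e^(-5t)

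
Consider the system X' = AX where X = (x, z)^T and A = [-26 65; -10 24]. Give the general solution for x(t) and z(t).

Coefficient matrix A = [[-26, 65], [-10, 24]].
Characteristic polynomial det(A - λI) = λ^2 + 2λ + 26 = 0.
Eigenvalues λ = -1 ± 5i (complex conjugate pair).
For λ=-1+5i: an eigenvector is (2,1) - i(3,1) = (2 - 3i, 1 - i).
A real fundamental pair from Re and Im of e^((-1+5i)t)v: X_1 = e^(-t)(cos(5t)·(2,1) + sin(5t)·(3,1)), X_2 = e^(-t)(sin(5t)·(2,1) - cos(5t)·(3,1)).
General solution: K_1X_1 + K_2X_2.

x(t) = 3K_1e^(-t)sin(5t) + 2K_1e^(-t)cos(5t) + 2K_2e^(-t)sin(5t) - 3K_2e^(-t)cos(5t), z(t) = K_1e^(-t)sin(5t) + K_1e^(-t)cos(5t) + K_2e^(-t)sin(5t) - K_2e^(-t)cos(5t)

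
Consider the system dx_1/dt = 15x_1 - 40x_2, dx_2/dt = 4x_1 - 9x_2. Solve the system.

Coefficient matrix A = [[15, -40], [4, -9]].
Characteristic polynomial det(A - λI) = λ^2 - 6λ + 25 = 0.
Eigenvalues λ = 3 ± 4i (complex conjugate pair).
For λ=3+4i: an eigenvector is (-1,0) - i(-3,-1) = (-1 + 3i, 0 + i).
A real fundamental pair from Re and Im of e^((3+4i)t)v: X_1 = e^(3t)(cos(4t)·(-1,0) + sin(4t)·(-3,-1)), X_2 = e^(3t)(sin(4t)·(-1,0) - cos(4t)·(-3,-1)).
General solution: K_1X_1 + K_2X_2.

x_1(t) = -3K_1e^(3t)sin(4t) - K_1e^(3t)cos(4t) - K_2e^(3t)sin(4t) + 3K_2e^(3t)cos(4t), x_2(t) = -K_1e^(3t)sin(4t) + K_2e^(3t)cos(4t)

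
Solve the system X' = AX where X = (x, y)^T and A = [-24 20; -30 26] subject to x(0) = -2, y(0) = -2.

x(t) = -2e^(-4t), y(t) = -2e^(-4t)

Coefficient matrix A = [[-24, 20], [-30, 26]].
Characteristic polynomial det(A - λI) = λ^2 - 2λ - 24 = 0.
Eigenvalues λ = 6, -4.
For λ=6: (A-λI) row 1 is [-30, 20], so an eigenvector is (2, 3).
For λ=-4: (A-λI) row 1 is [-20, 20], so an eigenvector is (-1, -1).
General solution: K_1e^(6t)(2,3) + K_2e^(-4t)(-1,-1).
Applying x(0)=-2, y(0)=-2 gives K_1=0, K_2=2.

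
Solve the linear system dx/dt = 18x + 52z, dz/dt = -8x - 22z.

Coefficient matrix A = [[18, 52], [-8, -22]].
Characteristic polynomial det(A - λI) = λ^2 + 4λ + 20 = 0.
Eigenvalues λ = -2 ± 4i (complex conjugate pair).
For λ=-2+4i: an eigenvector is (2,-1) - i(-3,1) = (2 + 3i, -1 - i).
A real fundamental pair from Re and Im of e^((-2+4i)t)v: X_1 = e^(-2t)(cos(4t)·(2,-1) + sin(4t)·(-3,1)), X_2 = e^(-2t)(sin(4t)·(2,-1) - cos(4t)·(-3,1)).
General solution: C_1X_1 + C_2X_2.

x(t) = -3C_1e^(-2t)sin(4t) + 2C_1e^(-2t)cos(4t) + 2C_2e^(-2t)sin(4t) + 3C_2e^(-2t)cos(4t), z(t) = C_1e^(-2t)sin(4t) - C_1e^(-2t)cos(4t) - C_2e^(-2t)sin(4t) - C_2e^(-2t)cos(4t)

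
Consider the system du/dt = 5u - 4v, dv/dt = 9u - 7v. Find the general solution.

Coefficient matrix A = [[5, -4], [9, -7]].
Characteristic polynomial det(A - λI) = λ^2 + 2λ + 1 = 0.
Single eigenvalue λ = -1 with algebraic multiplicity 2.
Eigenvector v = (-2,-3); generalized eigenvector w with (A-λI)w=v is (-1,-1).
General solution: e^(-t)[C_1·v + C_2·(t·v + w)].

u(t) = -2C_1e^(-t) - 2C_2te^(-t) - C_2e^(-t), v(t) = -3C_1e^(-t) - 3C_2te^(-t) - C_2e^(-t)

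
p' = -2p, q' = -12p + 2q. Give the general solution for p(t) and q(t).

p(t) = -C_2e^(-2t), q(t) = C_1e^(2t) - 3C_2e^(-2t)

Coefficient matrix A = [[-2, 0], [-12, 2]].
Characteristic polynomial det(A - λI) = λ^2 - 4 = 0.
Eigenvalues λ = 2, -2.
For λ=2: (A-λI) row 1 is [-4, 0], so an eigenvector is (0, 1).
For λ=-2: (A-λI) row 2 is [-12, 4], so an eigenvector is (-1, -3).
General solution: C_1e^(2t)(0,1) + C_2e^(-2t)(-1,-3).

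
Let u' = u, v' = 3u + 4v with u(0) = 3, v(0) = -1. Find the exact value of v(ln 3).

A = [[1,0],[3,4]]; eigenvalues λ = 4, 1.
Eigenvectors: (0,-1) for λ=4, (1,-1) for λ=1.
From the initial condition, c_1 = -2, c_2 = 3.
v(ln 3) = (-2)(3^4)(-1) + (3)(3^1)(-1) = 153.

153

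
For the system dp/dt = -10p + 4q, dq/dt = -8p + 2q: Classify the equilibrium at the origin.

A = [[-10,4],[-8,2]]; det(A-λI) = λ^2 + 8λ + 12.
λ = -2, -6: both negative.

stable node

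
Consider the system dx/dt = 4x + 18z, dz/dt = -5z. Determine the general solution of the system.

x(t) = c_1e^(4t) - 2c_2e^(-5t), z(t) = c_2e^(-5t)

Coefficient matrix A = [[4, 18], [0, -5]].
Characteristic polynomial det(A - λI) = λ^2 + λ - 20 = 0.
Eigenvalues λ = 4, -5.
For λ=4: (A-λI) row 1 is [0, 18], so an eigenvector is (1, 0).
For λ=-5: (A-λI) row 1 is [9, 18], so an eigenvector is (-2, 1).
General solution: c_1e^(4t)(1,0) + c_2e^(-5t)(-2,1).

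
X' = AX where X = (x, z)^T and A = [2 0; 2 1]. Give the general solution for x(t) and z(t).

Coefficient matrix A = [[2, 0], [2, 1]].
Characteristic polynomial det(A - λI) = λ^2 - 3λ + 2 = 0.
Eigenvalues λ = 2, 1.
For λ=2: (A-λI) row 2 is [2, -1], so an eigenvector is (-1, -2).
For λ=1: (A-λI) row 1 is [1, 0], so an eigenvector is (0, 1).
General solution: c_1e^(2t)(-1,-2) + c_2e^(t)(0,1).

x(t) = -c_1e^(2t), z(t) = -2c_1e^(2t) + c_2e^(t)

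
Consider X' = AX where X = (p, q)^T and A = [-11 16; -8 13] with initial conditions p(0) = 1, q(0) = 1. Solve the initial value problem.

Coefficient matrix A = [[-11, 16], [-8, 13]].
Characteristic polynomial det(A - λI) = λ^2 - 2λ - 15 = 0.
Eigenvalues λ = -3, 5.
For λ=-3: (A-λI) row 1 is [-8, 16], so an eigenvector is (-2, -1).
For λ=5: (A-λI) row 1 is [-16, 16], so an eigenvector is (1, 1).
General solution: C_1e^(-3t)(-2,-1) + C_2e^(5t)(1,1).
Applying p(0)=1, q(0)=1 gives C_1=0, C_2=1.

p(t) = e^(5t), q(t) = e^(5t)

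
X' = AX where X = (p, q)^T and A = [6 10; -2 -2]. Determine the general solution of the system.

Coefficient matrix A = [[6, 10], [-2, -2]].
Characteristic polynomial det(A - λI) = λ^2 - 4λ + 8 = 0.
Eigenvalues λ = 2 ± 2i (complex conjugate pair).
For λ=2+2i: an eigenvector is (1,0) - i(2,-1) = (1 - 2i, 0 + i).
A real fundamental pair from Re and Im of e^((2+2i)t)v: X_1 = e^(2t)(cos(2t)·(1,0) + sin(2t)·(2,-1)), X_2 = e^(2t)(sin(2t)·(1,0) - cos(2t)·(2,-1)).
General solution: K_1X_1 + K_2X_2.

p(t) = 2K_1e^(2t)sin(2t) + K_1e^(2t)cos(2t) + K_2e^(2t)sin(2t) - 2K_2e^(2t)cos(2t), q(t) = -K_1e^(2t)sin(2t) + K_2e^(2t)cos(2t)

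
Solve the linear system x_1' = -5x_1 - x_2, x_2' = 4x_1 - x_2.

Coefficient matrix A = [[-5, -1], [4, -1]].
Characteristic polynomial det(A - λI) = λ^2 + 6λ + 9 = 0.
Single eigenvalue λ = -3 with algebraic multiplicity 2.
Eigenvector v = (-1,2); generalized eigenvector w with (A-λI)w=v is (-1,3).
General solution: e^(-3t)[K_1·v + K_2·(t·v + w)].

x_1(t) = -K_1e^(-3t) - K_2te^(-3t) - K_2e^(-3t), x_2(t) = 2K_1e^(-3t) + 2K_2te^(-3t) + 3K_2e^(-3t)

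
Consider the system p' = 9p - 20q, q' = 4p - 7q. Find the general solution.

Coefficient matrix A = [[9, -20], [4, -7]].
Characteristic polynomial det(A - λI) = λ^2 - 2λ + 17 = 0.
Eigenvalues λ = 1 ± 4i (complex conjugate pair).
For λ=1+4i: an eigenvector is (-1,0) - i(-2,-1) = (-1 + 2i, 0 + i).
A real fundamental pair from Re and Im of e^((1+4i)t)v: X_1 = e^(t)(cos(4t)·(-1,0) + sin(4t)·(-2,-1)), X_2 = e^(t)(sin(4t)·(-1,0) - cos(4t)·(-2,-1)).
General solution: c_1X_1 + c_2X_2.

p(t) = -2c_1e^(t)sin(4t) - c_1e^(t)cos(4t) - c_2e^(t)sin(4t) + 2c_2e^(t)cos(4t), q(t) = -c_1e^(t)sin(4t) + c_2e^(t)cos(4t)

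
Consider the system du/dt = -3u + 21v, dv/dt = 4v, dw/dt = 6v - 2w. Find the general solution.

u(t) = 3K_2e^(4t) + K_3e^(-3t), v(t) = K_2e^(4t), w(t) = K_1e^(-2t) + K_2e^(4t)

Coefficient matrix A = [[-3, 21, 0], [0, 4, 0], [0, 6, -2]].
det(A - λI) = 0 gives eigenvalues λ = -2, 4, -3.
For λ=-2: eigenvector (0,0,1).
For λ=4: eigenvector (3,1,1).
For λ=-3: eigenvector (1,0,0).
General solution: K_1e^(-2t)(0,0,1) + K_2e^(4t)(3,1,1) + K_3e^(-3t)(1,0,0).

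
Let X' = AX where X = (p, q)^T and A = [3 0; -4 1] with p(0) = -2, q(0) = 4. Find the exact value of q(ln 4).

A = [[3,0],[-4,1]]; eigenvalues λ = 3, 1.
Eigenvectors: (-1,2) for λ=3, (0,-1) for λ=1.
From the initial condition, c_1 = 2, c_2 = 0.
q(ln 4) = (2)(4^3)(2) + (0)(4^1)(-1) = 256.

256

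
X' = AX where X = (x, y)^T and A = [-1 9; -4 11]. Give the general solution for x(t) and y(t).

Coefficient matrix A = [[-1, 9], [-4, 11]].
Characteristic polynomial det(A - λI) = λ^2 - 10λ + 25 = 0.
Single eigenvalue λ = 5 with algebraic multiplicity 2.
Eigenvector v = (3,2); generalized eigenvector w with (A-λI)w=v is (-2,-1).
General solution: e^(5t)[K_1·v + K_2·(t·v + w)].

x(t) = 3K_1e^(5t) + 3K_2te^(5t) - 2K_2e^(5t), y(t) = 2K_1e^(5t) + 2K_2te^(5t) - K_2e^(5t)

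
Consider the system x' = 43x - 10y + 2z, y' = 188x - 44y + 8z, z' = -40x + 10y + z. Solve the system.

x(t) = K_1e^(3t) - K_2e^(t) + 2K_3e^(-4t), y(t) = 4K_1e^(3t) - 4K_2e^(t) + 9K_3e^(-4t), z(t) = K_2e^(t) - 2K_3e^(-4t)

Coefficient matrix A = [[43, -10, 2], [188, -44, 8], [-40, 10, 1]].
det(A - λI) = 0 gives eigenvalues λ = 3, 1, -4.
For λ=3: eigenvector (1,4,0).
For λ=1: eigenvector (-1,-4,1).
For λ=-4: eigenvector (2,9,-2).
General solution: K_1e^(3t)(1,4,0) + K_2e^(t)(-1,-4,1) + K_3e^(-4t)(2,9,-2).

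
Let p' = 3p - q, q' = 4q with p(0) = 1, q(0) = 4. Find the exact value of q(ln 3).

324

A = [[3,-1],[0,4]]; eigenvalues λ = 4, 3.
Eigenvectors: (1,-1) for λ=4, (1,0) for λ=3.
From the initial condition, c_1 = -4, c_2 = 5.
q(ln 3) = (-4)(3^4)(-1) + (5)(3^3)(0) = 324.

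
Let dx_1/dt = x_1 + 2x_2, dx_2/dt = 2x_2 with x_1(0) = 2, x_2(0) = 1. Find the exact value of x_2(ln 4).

A = [[1,2],[0,2]]; eigenvalues λ = 1, 2.
Eigenvectors: (1,0) for λ=1, (2,1) for λ=2.
From the initial condition, c_1 = 0, c_2 = 1.
x_2(ln 4) = (0)(4^1)(0) + (1)(4^2)(1) = 16.

16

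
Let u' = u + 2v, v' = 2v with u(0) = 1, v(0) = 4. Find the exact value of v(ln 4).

A = [[1,2],[0,2]]; eigenvalues λ = 2, 1.
Eigenvectors: (-2,-1) for λ=2, (-1,0) for λ=1.
From the initial condition, c_1 = -4, c_2 = 7.
v(ln 4) = (-4)(4^2)(-1) + (7)(4^1)(0) = 64.

64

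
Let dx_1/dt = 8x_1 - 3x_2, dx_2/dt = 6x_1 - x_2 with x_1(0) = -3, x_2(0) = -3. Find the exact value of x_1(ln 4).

A = [[8,-3],[6,-1]]; eigenvalues λ = 5, 2.
Eigenvectors: (-1,-1) for λ=5, (-1,-2) for λ=2.
From the initial condition, c_1 = 3, c_2 = 0.
x_1(ln 4) = (3)(4^5)(-1) + (0)(4^2)(-1) = -3072.

-3072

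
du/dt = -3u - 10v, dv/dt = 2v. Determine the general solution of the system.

Coefficient matrix A = [[-3, -10], [0, 2]].
Characteristic polynomial det(A - λI) = λ^2 + λ - 6 = 0.
Eigenvalues λ = -3, 2.
For λ=-3: (A-λI) row 1 is [0, -10], so an eigenvector is (1, 0).
For λ=2: (A-λI) row 1 is [-5, -10], so an eigenvector is (-2, 1).
General solution: C_1e^(-3t)(1,0) + C_2e^(2t)(-2,1).

u(t) = C_1e^(-3t) - 2C_2e^(2t), v(t) = C_2e^(2t)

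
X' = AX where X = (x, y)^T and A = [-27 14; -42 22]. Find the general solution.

Coefficient matrix A = [[-27, 14], [-42, 22]].
Characteristic polynomial det(A - λI) = λ^2 + 5λ - 6 = 0.
Eigenvalues λ = -6, 1.
For λ=-6: (A-λI) row 1 is [-21, 14], so an eigenvector is (2, 3).
For λ=1: (A-λI) row 1 is [-28, 14], so an eigenvector is (1, 2).
General solution: c_1e^(-6t)(2,3) + c_2e^(t)(1,2).

x(t) = 2c_1e^(-6t) + c_2e^(t), y(t) = 3c_1e^(-6t) + 2c_2e^(t)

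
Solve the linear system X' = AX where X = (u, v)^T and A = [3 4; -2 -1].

u(t) = -c_1e^(t)sin(2t) + c_1e^(t)cos(2t) + c_2e^(t)sin(2t) + c_2e^(t)cos(2t), v(t) = -c_1e^(t)cos(2t) - c_2e^(t)sin(2t)

Coefficient matrix A = [[3, 4], [-2, -1]].
Characteristic polynomial det(A - λI) = λ^2 - 2λ + 5 = 0.
Eigenvalues λ = 1 ± 2i (complex conjugate pair).
For λ=1+2i: an eigenvector is (1,-1) - i(-1,0) = (1 + i, -1).
A real fundamental pair from Re and Im of e^((1+2i)t)v: X_1 = e^(t)(cos(2t)·(1,-1) + sin(2t)·(-1,0)), X_2 = e^(t)(sin(2t)·(1,-1) - cos(2t)·(-1,0)).
General solution: c_1X_1 + c_2X_2.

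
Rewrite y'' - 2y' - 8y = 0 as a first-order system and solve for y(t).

y(t) = C_1e^(4t) + C_2e^(-2t)

Let x_1 = y, x_2 = y'. Then x_1' = x_2 and x_2' = 8x_1 + 2x_2.
A = [[0,1],[8,2]]; det(A-λI) = λ^2 - 2λ - 8.
Eigenvalues λ = 4, -2 with eigenvectors (1,4), (1,-2).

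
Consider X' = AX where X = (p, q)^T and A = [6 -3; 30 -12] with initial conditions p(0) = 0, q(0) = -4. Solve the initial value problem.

Coefficient matrix A = [[6, -3], [30, -12]].
Characteristic polynomial det(A - λI) = λ^2 + 6λ + 18 = 0.
Eigenvalues λ = -3 ± 3i (complex conjugate pair).
For λ=-3+3i: an eigenvector is (0,1) - i(-1,-3) = (0 + i, 1 + 3i).
A real fundamental pair from Re and Im of e^((-3+3i)t)v: X_1 = e^(-3t)(cos(3t)·(0,1) + sin(3t)·(-1,-3)), X_2 = e^(-3t)(sin(3t)·(0,1) - cos(3t)·(-1,-3)).
General solution: c_1X_1 + c_2X_2.
Applying p(0)=0, q(0)=-4 gives c_1=-4, c_2=0.

p(t) = 4e^(-3t)sin(3t), q(t) = 12e^(-3t)sin(3t) - 4e^(-3t)cos(3t)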